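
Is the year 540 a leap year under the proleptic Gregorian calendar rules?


Gregorian leap year rule: divisible by 4, but not by 100, unless also by 400.
540 is divisible by 4 but not 100 -> leap year

Yes


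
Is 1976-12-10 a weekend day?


Anchor: Jan 1, 1976. With p = 1976 - 1 = 1975: (p + p//4 - p//100 + p//400) mod 7 = (1975 + 493 - 19 + 4) mod 7 = 2453 mod 7 = 3 -> Thursday (Mon=0 ... Sun=6)
Day of year: 345; offset = 344
Weekday index = (3 + 344) mod 7 = 4 -> Friday
Weekend days: Saturday, Sunday

No


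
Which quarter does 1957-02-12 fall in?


Month: February (month 2)
Q1: Jan-Mar, Q2: Apr-Jun, Q3: Jul-Sep, Q4: Oct-Dec

Q1


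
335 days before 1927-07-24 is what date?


Start: 1927-07-24, subtract 335 days
Back 24 days from July 24 reaches June 30, 1927 -> 311 left
June 1927 has 30 days -> back to May 31, 1927 -> 281 left
May 1927 has 31 days -> back to April 30, 1927 -> 250 left
April 1927 has 30 days -> back to March 31, 1927 -> 220 left
March 1927 has 31 days -> back to February 28, 1927 -> 189 left
February 1927 has 28 days -> back to January 31, 1927 -> 161 left
January 1927 has 31 days -> back to December 31, 1926 -> 130 left
December 1926 has 31 days -> back to November 30, 1926 -> 99 left
November 1926 has 30 days -> back to October 31, 1926 -> 69 left
October 1926 has 31 days -> back to September 30, 1926 -> 38 left
September 1926 has 30 days -> back to August 31, 1926 -> 8 left
August 1926: 31 - 8 = 23 -> lands on August 23

Result: 1926-08-23


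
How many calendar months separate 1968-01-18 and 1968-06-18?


From January 1968 to June 1968
0 years * 12 = 0 months, plus 5 months = 5

5 months


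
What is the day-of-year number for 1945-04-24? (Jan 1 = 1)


Date: April 24, 1945
Days in months 1 through 3: 90
Plus 24 days in April

Day of year: 114


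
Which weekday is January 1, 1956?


Target: January 1, 1956
Anchor: Jan 1, 1956. With p = 1956 - 1 = 1955: (p + p//4 - p//100 + p//400) mod 7 = (1955 + 488 - 19 + 4) mod 7 = 2428 mod 7 = 6 -> Sunday (Mon=0 ... Sun=6)
Offset from anchor: 0 days
Weekday index = (6 + 0) mod 7 = 6

Sunday


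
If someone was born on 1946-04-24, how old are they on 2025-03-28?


Birth: 1946-04-24
Reference: 2025-03-28
Year difference: 2025 - 1946 = 79
Birthday not yet reached in 2025, subtract 1

78 years old


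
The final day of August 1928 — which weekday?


August 1928 has 31 days
Anchor: Jan 1, 1928. With p = 1928 - 1 = 1927: (p + p//4 - p//100 + p//400) mod 7 = (1927 + 481 - 19 + 4) mod 7 = 2393 mod 7 = 6 -> Sunday (Mon=0 ... Sun=6)
Days before August (Jan-Jul): 213; August 1 index = (6 + 213) mod 7 = 2 -> Wednesday
Last day offset: 31 - 1 = 30 days
Weekday index = (2 + 30) mod 7 = 4

Friday, August 31


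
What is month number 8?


Month 8 of 12

August


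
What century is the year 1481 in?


Century = (year - 1) // 100 + 1
= (1481 - 1) // 100 + 1
= 1480 // 100 + 1
= 14 + 1

15th century


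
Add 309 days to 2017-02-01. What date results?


Start: 2017-02-01, add 309 days
February 2017 has 28 days: 28 - 1 = 27 days to February 28 -> 282 left
March 2017 has 31 days -> 251 left
April 2017 has 30 days -> 221 left
May 2017 has 31 days -> 190 left
June 2017 has 30 days -> 160 left
July 2017 has 31 days -> 129 left
August 2017 has 31 days -> 98 left
September 2017 has 30 days -> 68 left
October 2017 has 31 days -> 37 left
November 2017 has 30 days -> 7 left
December 2017: 7 <= 31 -> lands on December 7

Result: 2017-12-07


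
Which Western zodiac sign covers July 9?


Date: July 9
Conventional tropical zodiac dates: Cancer from June 21 onward; Leo starts July 23
July 9 falls within the Cancer range

Cancer


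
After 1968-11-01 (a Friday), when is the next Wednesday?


Current: Friday
Target: Wednesday
Days ahead: 5

Next Wednesday: 1968-11-06


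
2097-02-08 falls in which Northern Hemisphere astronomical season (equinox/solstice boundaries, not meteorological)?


Date: February 8
Astronomical Winter (approx.; exact equinox/solstice day varies by year): December 21 to March 19
February 8 falls within the Winter window

Winter


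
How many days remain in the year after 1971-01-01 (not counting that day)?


Day of year: 1 of 365
Remaining = 365 - 1

364 days


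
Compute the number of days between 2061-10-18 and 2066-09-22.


From 2061-10-18 to 2066-09-22
2061-10-18: days before October = 31 + 28 + 31 + 30 + 31 + 30 + 31 + 31 + 30 = 273 (2061 is not a leap year); day of year = 273 + 18 = 291
2066-09-22: days before September = 31 + 28 + 31 + 30 + 31 + 30 + 31 + 31 = 243 (2066 is not a leap year); day of year = 243 + 22 = 265
Rest of 2061: 365 - 291 = 74
Full years 2062 (365), 2063 (365), 2064 (366), 2065 (365): 1461
Total = 74 + 1461 + 265 = 1800

1800 days


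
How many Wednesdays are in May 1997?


May 1997 has 31 days
Anchor: Jan 1, 1997. With p = 1997 - 1 = 1996: (p + p//4 - p//100 + p//400) mod 7 = (1996 + 499 - 19 + 4) mod 7 = 2480 mod 7 = 2 -> Wednesday (Mon=0 ... Sun=6)
Days before May (Jan-Apr): 120; May 1 index = (2 + 120) mod 7 = 3 -> Thursday
First Wednesday is May 7
Wednesdays: 7, 14, 21, 28

4 Wednesdays


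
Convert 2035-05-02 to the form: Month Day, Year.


ISO 2035-05-02 parses as year=2035, month=05, day=02
Month 5 -> May

May 2, 2035


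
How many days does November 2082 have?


November 2082

30 days


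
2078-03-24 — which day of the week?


Date: March 24, 2078
Anchor: Jan 1, 2078. With p = 2078 - 1 = 2077: (p + p//4 - p//100 + p//400) mod 7 = (2077 + 519 - 20 + 5) mod 7 = 2581 mod 7 = 5 -> Saturday (Mon=0 ... Sun=6)
Days before March (Jan-Feb): 59; offset = 59 + 24 - 1 = 82
Weekday index = (5 + 82) mod 7 = 3

Day of the week: Thursday


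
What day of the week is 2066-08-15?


Date: August 15, 2066
Anchor: Jan 1, 2066. With p = 2066 - 1 = 2065: (p + p//4 - p//100 + p//400) mod 7 = (2065 + 516 - 20 + 5) mod 7 = 2566 mod 7 = 4 -> Friday (Mon=0 ... Sun=6)
Days before August (Jan-Jul): 212; offset = 212 + 15 - 1 = 226
Weekday index = (4 + 226) mod 7 = 6

Day of the week: Sunday


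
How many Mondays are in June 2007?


June 2007 has 30 days
Anchor: Jan 1, 2007. With p = 2007 - 1 = 2006: (p + p//4 - p//100 + p//400) mod 7 = (2006 + 501 - 20 + 5) mod 7 = 2492 mod 7 = 0 -> Monday (Mon=0 ... Sun=6)
Days before June (Jan-May): 151; June 1 index = (0 + 151) mod 7 = 4 -> Friday
First Monday is June 4
Mondays: 4, 11, 18, 25

4 Mondays


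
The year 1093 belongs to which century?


Century = (year - 1) // 100 + 1
= (1093 - 1) // 100 + 1
= 1092 // 100 + 1
= 10 + 1

11th century


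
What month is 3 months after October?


October is month 10
10 + 3 = 13; wrap: 13 - 12 = 1

January


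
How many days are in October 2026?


October 2026

31 days


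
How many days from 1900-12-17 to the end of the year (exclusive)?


Day of year: 351 of 365
Remaining = 365 - 351

14 days


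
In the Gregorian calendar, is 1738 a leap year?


Gregorian leap year rule: divisible by 4, but not by 100, unless also by 400.
1738 is not divisible by 4 -> not a leap year

No


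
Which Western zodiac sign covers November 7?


Date: November 7
Conventional tropical zodiac dates: Scorpio from October 23 onward; Sagittarius starts November 22
November 7 falls within the Scorpio range

Scorpio


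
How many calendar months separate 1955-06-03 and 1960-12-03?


From June 1955 to December 1960
5 years * 12 = 60 months, plus 6 months = 66

66 months


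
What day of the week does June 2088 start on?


Target: June 1, 2088
Anchor: Jan 1, 2088. With p = 2088 - 1 = 2087: (p + p//4 - p//100 + p//400) mod 7 = (2087 + 521 - 20 + 5) mod 7 = 2593 mod 7 = 3 -> Thursday (Mon=0 ... Sun=6)
Days before June (Jan-May): 152 days
Weekday index = (3 + 152) mod 7 = 1

Tuesday


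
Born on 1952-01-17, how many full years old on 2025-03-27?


Birth: 1952-01-17
Reference: 2025-03-27
Year difference: 2025 - 1952 = 73

73 years old


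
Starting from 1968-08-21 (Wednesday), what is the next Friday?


Current: Wednesday
Target: Friday
Days ahead: 2

Next Friday: 1968-08-23


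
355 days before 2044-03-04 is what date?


Start: 2044-03-04, subtract 355 days
Back 4 days from March 4 reaches February 29, 2044 -> 351 left
February 2044 has 29 days -> back to January 31, 2044 -> 322 left
January 2044 has 31 days -> back to December 31, 2043 -> 291 left
December 2043 has 31 days -> back to November 30, 2043 -> 260 left
November 2043 has 30 days -> back to October 31, 2043 -> 230 left
October 2043 has 31 days -> back to September 30, 2043 -> 199 left
September 2043 has 30 days -> back to August 31, 2043 -> 169 left
August 2043 has 31 days -> back to July 31, 2043 -> 138 left
July 2043 has 31 days -> back to June 30, 2043 -> 107 left
June 2043 has 30 days -> back to May 31, 2043 -> 77 left
May 2043 has 31 days -> back to April 30, 2043 -> 46 left
April 2043 has 30 days -> back to March 31, 2043 -> 16 left
March 2043: 31 - 16 = 15 -> lands on March 15

Result: 2043-03-15


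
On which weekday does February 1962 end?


February 1962 has 28 days
Anchor: Jan 1, 1962. With p = 1962 - 1 = 1961: (p + p//4 - p//100 + p//400) mod 7 = (1961 + 490 - 19 + 4) mod 7 = 2436 mod 7 = 0 -> Monday (Mon=0 ... Sun=6)
Days before February (Jan): 31; February 1 index = (0 + 31) mod 7 = 3 -> Thursday
Last day offset: 28 - 1 = 27 days
Weekday index = (3 + 27) mod 7 = 2

Wednesday, February 28


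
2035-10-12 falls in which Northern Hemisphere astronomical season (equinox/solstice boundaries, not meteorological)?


Date: October 12
Astronomical Autumn (approx.; exact equinox/solstice day varies by year): September 22 to December 20
October 12 falls within the Autumn window

Autumn


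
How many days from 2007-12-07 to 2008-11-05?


From 2007-12-07 to 2008-11-05
2007-12-07: days before December = 31 + 28 + 31 + 30 + 31 + 30 + 31 + 31 + 30 + 31 + 30 = 334 (2007 is not a leap year); day of year = 334 + 7 = 341
2008-11-05: days before November = 31 + 29 + 31 + 30 + 31 + 30 + 31 + 31 + 30 + 31 = 305 (2008 is a leap year); day of year = 305 + 5 = 310
Rest of 2007: 365 - 341 = 24
Total = 24 + 310 = 334

334 days


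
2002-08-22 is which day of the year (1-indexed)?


Date: August 22, 2002
Days in months 1 through 7: 212
Plus 22 days in August

Day of year: 234


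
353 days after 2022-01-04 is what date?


Start: 2022-01-04, add 353 days
January 2022 has 31 days: 31 - 4 = 27 days to January 31 -> 326 left
February 2022 has 28 days -> 298 left
March 2022 has 31 days -> 267 left
April 2022 has 30 days -> 237 left
May 2022 has 31 days -> 206 left
June 2022 has 30 days -> 176 left
July 2022 has 31 days -> 145 left
August 2022 has 31 days -> 114 left
September 2022 has 30 days -> 84 left
October 2022 has 31 days -> 53 left
November 2022 has 30 days -> 23 left
December 2022: 23 <= 31 -> lands on December 23

Result: 2022-12-23


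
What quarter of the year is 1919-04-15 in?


Month: April (month 4)
Q1: Jan-Mar, Q2: Apr-Jun, Q3: Jul-Sep, Q4: Oct-Dec

Q2


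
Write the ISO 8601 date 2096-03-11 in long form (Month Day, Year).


ISO 2096-03-11 parses as year=2096, month=03, day=11
Month 3 -> March

March 11, 2096


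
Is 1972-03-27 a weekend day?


Anchor: Jan 1, 1972. With p = 1972 - 1 = 1971: (p + p//4 - p//100 + p//400) mod 7 = (1971 + 492 - 19 + 4) mod 7 = 2448 mod 7 = 5 -> Saturday (Mon=0 ... Sun=6)
Day of year: 87; offset = 86
Weekday index = (5 + 86) mod 7 = 0 -> Monday
Weekend days: Saturday, Sunday

No


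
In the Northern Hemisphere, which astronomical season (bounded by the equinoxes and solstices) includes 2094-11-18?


Date: November 18
Astronomical Autumn (approx.; exact equinox/solstice day varies by year): September 22 to December 20
November 18 falls within the Autumn window

Autumn


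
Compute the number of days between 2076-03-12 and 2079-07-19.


From 2076-03-12 to 2079-07-19
2076-03-12: days before March = 31 + 29 = 60 (2076 is a leap year); day of year = 60 + 12 = 72
2079-07-19: days before July = 31 + 28 + 31 + 30 + 31 + 30 = 181 (2079 is not a leap year); day of year = 181 + 19 = 200
Rest of 2076: 366 - 72 = 294
Full years 2077 (365), 2078 (365): 730
Total = 294 + 730 + 200 = 1224

1224 days


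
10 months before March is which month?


March is month 3
3 - 10 = -7; wrap: -7 + 12 = 5

May


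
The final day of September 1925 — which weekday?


September 1925 has 30 days
Anchor: Jan 1, 1925. With p = 1925 - 1 = 1924: (p + p//4 - p//100 + p//400) mod 7 = (1924 + 481 - 19 + 4) mod 7 = 2390 mod 7 = 3 -> Thursday (Mon=0 ... Sun=6)
Days before September (Jan-Aug): 243; September 1 index = (3 + 243) mod 7 = 1 -> Tuesday
Last day offset: 30 - 1 = 29 days
Weekday index = (1 + 29) mod 7 = 2

Wednesday, September 30


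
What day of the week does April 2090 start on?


Target: April 1, 2090
Anchor: Jan 1, 2090. With p = 2090 - 1 = 2089: (p + p//4 - p//100 + p//400) mod 7 = (2089 + 522 - 20 + 5) mod 7 = 2596 mod 7 = 6 -> Sunday (Mon=0 ... Sun=6)
Days before April (Jan-Mar): 90 days
Weekday index = (6 + 90) mod 7 = 5

Saturday


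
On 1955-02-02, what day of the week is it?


Date: February 2, 1955
Anchor: Jan 1, 1955. With p = 1955 - 1 = 1954: (p + p//4 - p//100 + p//400) mod 7 = (1954 + 488 - 19 + 4) mod 7 = 2427 mod 7 = 5 -> Saturday (Mon=0 ... Sun=6)
Days before February (Jan): 31; offset = 31 + 2 - 1 = 32
Weekday index = (5 + 32) mod 7 = 2

Day of the week: Wednesday


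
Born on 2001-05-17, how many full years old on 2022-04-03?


Birth: 2001-05-17
Reference: 2022-04-03
Year difference: 2022 - 2001 = 21
Birthday not yet reached in 2022, subtract 1

20 years old


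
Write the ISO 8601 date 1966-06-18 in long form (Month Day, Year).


ISO 1966-06-18 parses as year=1966, month=06, day=18
Month 6 -> June

June 18, 1966


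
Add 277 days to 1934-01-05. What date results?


Start: 1934-01-05, add 277 days
January 1934 has 31 days: 31 - 5 = 26 days to January 31 -> 251 left
February 1934 has 28 days -> 223 left
March 1934 has 31 days -> 192 left
April 1934 has 30 days -> 162 left
May 1934 has 31 days -> 131 left
June 1934 has 30 days -> 101 left
July 1934 has 31 days -> 70 left
August 1934 has 31 days -> 39 left
September 1934 has 30 days -> 9 left
October 1934: 9 <= 31 -> lands on October 9

Result: 1934-10-09


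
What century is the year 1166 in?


Century = (year - 1) // 100 + 1
= (1166 - 1) // 100 + 1
= 1165 // 100 + 1
= 11 + 1

12th century


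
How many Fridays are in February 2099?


February 2099 has 28 days
Anchor: Jan 1, 2099. With p = 2099 - 1 = 2098: (p + p//4 - p//100 + p//400) mod 7 = (2098 + 524 - 20 + 5) mod 7 = 2607 mod 7 = 3 -> Thursday (Mon=0 ... Sun=6)
Days before February (Jan): 31; February 1 index = (3 + 31) mod 7 = 6 -> Sunday
First Friday is February 6
Fridays: 6, 13, 20, 27

4 Fridays


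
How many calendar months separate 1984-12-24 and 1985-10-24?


From December 1984 to October 1985
1 year * 12 = 12 months, minus 2 months = 10

10 months


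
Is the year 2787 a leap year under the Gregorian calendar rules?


Gregorian leap year rule: divisible by 4, but not by 100, unless also by 400.
2787 is not divisible by 4 -> not a leap year

No


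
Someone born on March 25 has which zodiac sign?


Date: March 25
Conventional tropical zodiac dates: Aries from March 21 onward; Taurus starts April 20
March 25 falls within the Aries range

Aries


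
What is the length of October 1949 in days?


October 1949

31 days


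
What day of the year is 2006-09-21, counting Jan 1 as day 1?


Date: September 21, 2006
Days in months 1 through 8: 243
Plus 21 days in September

Day of year: 264


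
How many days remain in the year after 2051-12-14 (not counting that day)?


Day of year: 348 of 365
Remaining = 365 - 348

17 days


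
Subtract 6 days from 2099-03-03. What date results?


Start: 2099-03-03, subtract 6 days
Back 3 days from March 3 reaches February 28, 2099 -> 3 left
February 2099: 28 - 3 = 25 -> lands on February 25

Result: 2099-02-25


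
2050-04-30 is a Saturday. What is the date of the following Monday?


Current: Saturday
Target: Monday
Days ahead: 2

Next Monday: 2050-05-02


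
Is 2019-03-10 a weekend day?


Anchor: Jan 1, 2019. With p = 2019 - 1 = 2018: (p + p//4 - p//100 + p//400) mod 7 = (2018 + 504 - 20 + 5) mod 7 = 2507 mod 7 = 1 -> Tuesday (Mon=0 ... Sun=6)
Day of year: 69; offset = 68
Weekday index = (1 + 68) mod 7 = 6 -> Sunday
Weekend days: Saturday, Sunday

Yes


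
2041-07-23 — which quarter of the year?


Month: July (month 7)
Q1: Jan-Mar, Q2: Apr-Jun, Q3: Jul-Sep, Q4: Oct-Dec

Q3


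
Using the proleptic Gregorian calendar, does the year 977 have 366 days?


Gregorian leap year rule: divisible by 4, but not by 100, unless also by 400.
977 is not divisible by 4 -> not a leap year

No


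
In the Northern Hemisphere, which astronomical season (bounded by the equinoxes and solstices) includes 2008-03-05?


Date: March 5
Astronomical Winter (approx.; exact equinox/solstice day varies by year): December 21 to March 19
March 5 falls within the Winter window

Winter


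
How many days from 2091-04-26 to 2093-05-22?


From 2091-04-26 to 2093-05-22
2091-04-26: days before April = 31 + 28 + 31 = 90 (2091 is not a leap year); day of year = 90 + 26 = 116
2093-05-22: days before May = 31 + 28 + 31 + 30 = 120 (2093 is not a leap year); day of year = 120 + 22 = 142
Rest of 2091: 365 - 116 = 249
Full years 2092 (366): 366
Total = 249 + 366 + 142 = 757

757 days


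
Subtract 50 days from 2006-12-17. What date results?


Start: 2006-12-17, subtract 50 days
Back 17 days from December 17 reaches November 30, 2006 -> 33 left
November 2006 has 30 days -> back to October 31, 2006 -> 3 left
October 2006: 31 - 3 = 28 -> lands on October 28

Result: 2006-10-28


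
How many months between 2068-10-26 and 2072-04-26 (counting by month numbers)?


From October 2068 to April 2072
4 years * 12 = 48 months, minus 6 months = 42

42 months


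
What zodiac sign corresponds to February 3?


Date: February 3
Conventional tropical zodiac dates: Aquarius from January 20 onward; Pisces starts February 19
February 3 falls within the Aquarius range

Aquarius


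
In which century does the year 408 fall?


Century = (year - 1) // 100 + 1
= (408 - 1) // 100 + 1
= 407 // 100 + 1
= 4 + 1

5th century


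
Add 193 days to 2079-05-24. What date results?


Start: 2079-05-24, add 193 days
May 2079 has 31 days: 31 - 24 = 7 days to May 31 -> 186 left
June 2079 has 30 days -> 156 left
July 2079 has 31 days -> 125 left
August 2079 has 31 days -> 94 left
September 2079 has 30 days -> 64 left
October 2079 has 31 days -> 33 left
November 2079 has 30 days -> 3 left
December 2079: 3 <= 31 -> lands on December 3

Result: 2079-12-03


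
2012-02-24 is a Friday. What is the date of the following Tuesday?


Current: Friday
Target: Tuesday
Days ahead: 4

Next Tuesday: 2012-02-28


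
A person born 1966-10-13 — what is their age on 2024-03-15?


Birth: 1966-10-13
Reference: 2024-03-15
Year difference: 2024 - 1966 = 58
Birthday not yet reached in 2024, subtract 1

57 years old


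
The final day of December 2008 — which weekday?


December 2008 has 31 days
Anchor: Jan 1, 2008. With p = 2008 - 1 = 2007: (p + p//4 - p//100 + p//400) mod 7 = (2007 + 501 - 20 + 5) mod 7 = 2493 mod 7 = 1 -> Tuesday (Mon=0 ... Sun=6)
Days before December (Jan-Nov): 335; December 1 index = (1 + 335) mod 7 = 0 -> Monday
Last day offset: 31 - 1 = 30 days
Weekday index = (0 + 30) mod 7 = 2

Wednesday, December 31


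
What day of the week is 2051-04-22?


Date: April 22, 2051
Anchor: Jan 1, 2051. With p = 2051 - 1 = 2050: (p + p//4 - p//100 + p//400) mod 7 = (2050 + 512 - 20 + 5) mod 7 = 2547 mod 7 = 6 -> Sunday (Mon=0 ... Sun=6)
Days before April (Jan-Mar): 90; offset = 90 + 22 - 1 = 111
Weekday index = (6 + 111) mod 7 = 5

Day of the week: Saturday


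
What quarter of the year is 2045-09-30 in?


Month: September (month 9)
Q1: Jan-Mar, Q2: Apr-Jun, Q3: Jul-Sep, Q4: Oct-Dec

Q3


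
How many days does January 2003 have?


January 2003

31 days


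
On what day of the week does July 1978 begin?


Target: July 1, 1978
Anchor: Jan 1, 1978. With p = 1978 - 1 = 1977: (p + p//4 - p//100 + p//400) mod 7 = (1977 + 494 - 19 + 4) mod 7 = 2456 mod 7 = 6 -> Sunday (Mon=0 ... Sun=6)
Days before July (Jan-Jun): 181 days
Weekday index = (6 + 181) mod 7 = 5

Saturday


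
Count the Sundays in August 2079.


August 2079 has 31 days
Anchor: Jan 1, 2079. With p = 2079 - 1 = 2078: (p + p//4 - p//100 + p//400) mod 7 = (2078 + 519 - 20 + 5) mod 7 = 2582 mod 7 = 6 -> Sunday (Mon=0 ... Sun=6)
Days before August (Jan-Jul): 212; August 1 index = (6 + 212) mod 7 = 1 -> Tuesday
First Sunday is August 6
Sundays: 6, 13, 20, 27

4 Sundays


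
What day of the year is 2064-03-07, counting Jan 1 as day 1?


Date: March 7, 2064
Days in months 1 through 2: 60
Plus 7 days in March

Day of year: 67


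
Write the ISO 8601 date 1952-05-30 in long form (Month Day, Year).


ISO 1952-05-30 parses as year=1952, month=05, day=30
Month 5 -> May

May 30, 1952


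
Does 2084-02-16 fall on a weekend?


Anchor: Jan 1, 2084. With p = 2084 - 1 = 2083: (p + p//4 - p//100 + p//400) mod 7 = (2083 + 520 - 20 + 5) mod 7 = 2588 mod 7 = 5 -> Saturday (Mon=0 ... Sun=6)
Day of year: 47; offset = 46
Weekday index = (5 + 46) mod 7 = 2 -> Wednesday
Weekend days: Saturday, Sunday

No


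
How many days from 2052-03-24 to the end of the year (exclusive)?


Day of year: 84 of 366
Remaining = 366 - 84

282 days


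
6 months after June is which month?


June is month 6
6 + 6 = 12

December


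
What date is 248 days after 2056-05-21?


Start: 2056-05-21, add 248 days
May 2056 has 31 days: 31 - 21 = 10 days to May 31 -> 238 left
June 2056 has 30 days -> 208 left
July 2056 has 31 days -> 177 left
August 2056 has 31 days -> 146 left
September 2056 has 30 days -> 116 left
October 2056 has 31 days -> 85 left
November 2056 has 30 days -> 55 left
December 2056 has 31 days -> 24 left
January 2057: 24 <= 31 -> lands on January 24

Result: 2057-01-24


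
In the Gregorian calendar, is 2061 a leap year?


Gregorian leap year rule: divisible by 4, but not by 100, unless also by 400.
2061 is not divisible by 4 -> not a leap year

No


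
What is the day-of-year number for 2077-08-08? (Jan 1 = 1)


Date: August 8, 2077
Days in months 1 through 7: 212
Plus 8 days in August

Day of year: 220


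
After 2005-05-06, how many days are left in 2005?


Day of year: 126 of 365
Remaining = 365 - 126

239 days


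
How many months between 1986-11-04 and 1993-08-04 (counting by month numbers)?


From November 1986 to August 1993
7 years * 12 = 84 months, minus 3 months = 81

81 months


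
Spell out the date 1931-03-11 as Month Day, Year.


ISO 1931-03-11 parses as year=1931, month=03, day=11
Month 3 -> March

March 11, 1931


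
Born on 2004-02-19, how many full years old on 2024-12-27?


Birth: 2004-02-19
Reference: 2024-12-27
Year difference: 2024 - 2004 = 20

20 years old


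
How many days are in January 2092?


January 2092

31 days


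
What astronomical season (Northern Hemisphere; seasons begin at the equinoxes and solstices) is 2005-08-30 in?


Date: August 30
Astronomical Summer (approx.; exact equinox/solstice day varies by year): June 21 to September 21
August 30 falls within the Summer window

Summer


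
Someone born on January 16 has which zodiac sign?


Date: January 16
Conventional tropical zodiac dates: Capricorn from December 22 onward; Aquarius starts January 20
January 16 falls within the Capricorn range

Capricorn


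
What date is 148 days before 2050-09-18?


Start: 2050-09-18, subtract 148 days
Back 18 days from September 18 reaches August 31, 2050 -> 130 left
August 2050 has 31 days -> back to July 31, 2050 -> 99 left
July 2050 has 31 days -> back to June 30, 2050 -> 68 left
June 2050 has 30 days -> back to May 31, 2050 -> 38 left
May 2050 has 31 days -> back to April 30, 2050 -> 7 left
April 2050: 30 - 7 = 23 -> lands on April 23

Result: 2050-04-23


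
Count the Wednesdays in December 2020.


December 2020 has 31 days
Anchor: Jan 1, 2020. With p = 2020 - 1 = 2019: (p + p//4 - p//100 + p//400) mod 7 = (2019 + 504 - 20 + 5) mod 7 = 2508 mod 7 = 2 -> Wednesday (Mon=0 ... Sun=6)
Days before December (Jan-Nov): 335; December 1 index = (2 + 335) mod 7 = 1 -> Tuesday
First Wednesday is December 2
Wednesdays: 2, 9, 16, 23, 30

5 Wednesdays


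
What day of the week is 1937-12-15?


Date: December 15, 1937
Anchor: Jan 1, 1937. With p = 1937 - 1 = 1936: (p + p//4 - p//100 + p//400) mod 7 = (1936 + 484 - 19 + 4) mod 7 = 2405 mod 7 = 4 -> Friday (Mon=0 ... Sun=6)
Days before December (Jan-Nov): 334; offset = 334 + 15 - 1 = 348
Weekday index = (4 + 348) mod 7 = 2

Day of the week: Wednesday


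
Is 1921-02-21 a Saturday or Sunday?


Anchor: Jan 1, 1921. With p = 1921 - 1 = 1920: (p + p//4 - p//100 + p//400) mod 7 = (1920 + 480 - 19 + 4) mod 7 = 2385 mod 7 = 5 -> Saturday (Mon=0 ... Sun=6)
Day of year: 52; offset = 51
Weekday index = (5 + 51) mod 7 = 0 -> Monday
Weekend days: Saturday, Sunday

No


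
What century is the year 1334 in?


Century = (year - 1) // 100 + 1
= (1334 - 1) // 100 + 1
= 1333 // 100 + 1
= 13 + 1

14th century


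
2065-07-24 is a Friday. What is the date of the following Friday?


Current: Friday
Target: Friday
Days ahead: 7

Next Friday: 2065-07-31


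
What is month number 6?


Month 6 of 12

June


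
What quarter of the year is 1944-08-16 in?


Month: August (month 8)
Q1: Jan-Mar, Q2: Apr-Jun, Q3: Jul-Sep, Q4: Oct-Dec

Q3


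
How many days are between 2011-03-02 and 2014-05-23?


From 2011-03-02 to 2014-05-23
2011-03-02: days before March = 31 + 28 = 59 (2011 is not a leap year); day of year = 59 + 2 = 61
2014-05-23: days before May = 31 + 28 + 31 + 30 = 120 (2014 is not a leap year); day of year = 120 + 23 = 143
Rest of 2011: 365 - 61 = 304
Full years 2012 (366), 2013 (365): 731
Total = 304 + 731 + 143 = 1178

1178 days


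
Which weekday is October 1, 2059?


Target: October 1, 2059
Anchor: Jan 1, 2059. With p = 2059 - 1 = 2058: (p + p//4 - p//100 + p//400) mod 7 = (2058 + 514 - 20 + 5) mod 7 = 2557 mod 7 = 2 -> Wednesday (Mon=0 ... Sun=6)
Days before October (Jan-Sep): 273 days
Weekday index = (2 + 273) mod 7 = 2

Wednesday


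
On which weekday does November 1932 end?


November 1932 has 30 days
Anchor: Jan 1, 1932. With p = 1932 - 1 = 1931: (p + p//4 - p//100 + p//400) mod 7 = (1931 + 482 - 19 + 4) mod 7 = 2398 mod 7 = 4 -> Friday (Mon=0 ... Sun=6)
Days before November (Jan-Oct): 305; November 1 index = (4 + 305) mod 7 = 1 -> Tuesday
Last day offset: 30 - 1 = 29 days
Weekday index = (1 + 29) mod 7 = 2

Wednesday, November 30


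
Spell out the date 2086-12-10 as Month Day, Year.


ISO 2086-12-10 parses as year=2086, month=12, day=10
Month 12 -> December

December 10, 2086


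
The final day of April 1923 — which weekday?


April 1923 has 30 days
Anchor: Jan 1, 1923. With p = 1923 - 1 = 1922: (p + p//4 - p//100 + p//400) mod 7 = (1922 + 480 - 19 + 4) mod 7 = 2387 mod 7 = 0 -> Monday (Mon=0 ... Sun=6)
Days before April (Jan-Mar): 90; April 1 index = (0 + 90) mod 7 = 6 -> Sunday
Last day offset: 30 - 1 = 29 days
Weekday index = (6 + 29) mod 7 = 0

Monday, April 30


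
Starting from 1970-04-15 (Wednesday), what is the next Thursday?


Current: Wednesday
Target: Thursday
Days ahead: 1

Next Thursday: 1970-04-16


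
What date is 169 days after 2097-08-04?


Start: 2097-08-04, add 169 days
August 2097 has 31 days: 31 - 4 = 27 days to August 31 -> 142 left
September 2097 has 30 days -> 112 left
October 2097 has 31 days -> 81 left
November 2097 has 30 days -> 51 left
December 2097 has 31 days -> 20 left
January 2098: 20 <= 31 -> lands on January 20

Result: 2098-01-20


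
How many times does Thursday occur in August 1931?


August 1931 has 31 days
Anchor: Jan 1, 1931. With p = 1931 - 1 = 1930: (p + p//4 - p//100 + p//400) mod 7 = (1930 + 482 - 19 + 4) mod 7 = 2397 mod 7 = 3 -> Thursday (Mon=0 ... Sun=6)
Days before August (Jan-Jul): 212; August 1 index = (3 + 212) mod 7 = 5 -> Saturday
First Thursday is August 6
Thursdays: 6, 13, 20, 27

4 Thursdays


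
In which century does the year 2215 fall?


Century = (year - 1) // 100 + 1
= (2215 - 1) // 100 + 1
= 2214 // 100 + 1
= 22 + 1

23rd century


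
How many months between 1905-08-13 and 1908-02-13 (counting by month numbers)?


From August 1905 to February 1908
3 years * 12 = 36 months, minus 6 months = 30

30 months


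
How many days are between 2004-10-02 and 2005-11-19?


From 2004-10-02 to 2005-11-19
2004-10-02: days before October = 31 + 29 + 31 + 30 + 31 + 30 + 31 + 31 + 30 = 274 (2004 is a leap year); day of year = 274 + 2 = 276
2005-11-19: days before November = 31 + 28 + 31 + 30 + 31 + 30 + 31 + 31 + 30 + 31 = 304 (2005 is not a leap year); day of year = 304 + 19 = 323
Rest of 2004: 366 - 276 = 90
Total = 90 + 323 = 413

413 days


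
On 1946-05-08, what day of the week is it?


Date: May 8, 1946
Anchor: Jan 1, 1946. With p = 1946 - 1 = 1945: (p + p//4 - p//100 + p//400) mod 7 = (1945 + 486 - 19 + 4) mod 7 = 2416 mod 7 = 1 -> Tuesday (Mon=0 ... Sun=6)
Days before May (Jan-Apr): 120; offset = 120 + 8 - 1 = 127
Weekday index = (1 + 127) mod 7 = 2

Day of the week: Wednesday


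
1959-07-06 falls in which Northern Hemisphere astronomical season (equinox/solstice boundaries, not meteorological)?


Date: July 6
Astronomical Summer (approx.; exact equinox/solstice day varies by year): June 21 to September 21
July 6 falls within the Summer window

Summer


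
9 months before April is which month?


April is month 4
4 - 9 = -5; wrap: -5 + 12 = 7

July


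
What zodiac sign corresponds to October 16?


Date: October 16
Conventional tropical zodiac dates: Libra from September 23 onward; Scorpio starts October 23
October 16 falls within the Libra range

Libra


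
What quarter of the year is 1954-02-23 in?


Month: February (month 2)
Q1: Jan-Mar, Q2: Apr-Jun, Q3: Jul-Sep, Q4: Oct-Dec

Q1


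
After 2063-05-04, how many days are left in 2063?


Day of year: 124 of 365
Remaining = 365 - 124

241 days


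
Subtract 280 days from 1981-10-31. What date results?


Start: 1981-10-31, subtract 280 days
Back 31 days from October 31 reaches September 30, 1981 -> 249 left
September 1981 has 30 days -> back to August 31, 1981 -> 219 left
August 1981 has 31 days -> back to July 31, 1981 -> 188 left
July 1981 has 31 days -> back to June 30, 1981 -> 157 left
June 1981 has 30 days -> back to May 31, 1981 -> 127 left
May 1981 has 31 days -> back to April 30, 1981 -> 96 left
April 1981 has 30 days -> back to March 31, 1981 -> 66 left
March 1981 has 31 days -> back to February 28, 1981 -> 35 left
February 1981 has 28 days -> back to January 31, 1981 -> 7 left
January 1981: 31 - 7 = 24 -> lands on January 24

Result: 1981-01-24


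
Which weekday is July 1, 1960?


Target: July 1, 1960
Anchor: Jan 1, 1960. With p = 1960 - 1 = 1959: (p + p//4 - p//100 + p//400) mod 7 = (1959 + 489 - 19 + 4) mod 7 = 2433 mod 7 = 4 -> Friday (Mon=0 ... Sun=6)
Days before July (Jan-Jun): 182 days
Weekday index = (4 + 182) mod 7 = 4

Friday


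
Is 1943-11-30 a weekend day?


Anchor: Jan 1, 1943. With p = 1943 - 1 = 1942: (p + p//4 - p//100 + p//400) mod 7 = (1942 + 485 - 19 + 4) mod 7 = 2412 mod 7 = 4 -> Friday (Mon=0 ... Sun=6)
Day of year: 334; offset = 333
Weekday index = (4 + 333) mod 7 = 1 -> Tuesday
Weekend days: Saturday, Sunday

No


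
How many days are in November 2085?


November 2085

30 days


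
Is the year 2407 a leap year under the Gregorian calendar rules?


Gregorian leap year rule: divisible by 4, but not by 100, unless also by 400.
2407 is not divisible by 4 -> not a leap year

No


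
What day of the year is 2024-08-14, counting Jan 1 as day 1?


Date: August 14, 2024
Days in months 1 through 7: 213
Plus 14 days in August

Day of year: 227


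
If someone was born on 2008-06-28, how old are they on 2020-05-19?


Birth: 2008-06-28
Reference: 2020-05-19
Year difference: 2020 - 2008 = 12
Birthday not yet reached in 2020, subtract 1

11 years old


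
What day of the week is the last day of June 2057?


June 2057 has 30 days
Anchor: Jan 1, 2057. With p = 2057 - 1 = 2056: (p + p//4 - p//100 + p//400) mod 7 = (2056 + 514 - 20 + 5) mod 7 = 2555 mod 7 = 0 -> Monday (Mon=0 ... Sun=6)
Days before June (Jan-May): 151; June 1 index = (0 + 151) mod 7 = 4 -> Friday
Last day offset: 30 - 1 = 29 days
Weekday index = (4 + 29) mod 7 = 5

Saturday, June 30


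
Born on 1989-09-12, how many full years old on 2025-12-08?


Birth: 1989-09-12
Reference: 2025-12-08
Year difference: 2025 - 1989 = 36

36 years old


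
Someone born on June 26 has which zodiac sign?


Date: June 26
Conventional tropical zodiac dates: Cancer from June 21 onward; Leo starts July 23
June 26 falls within the Cancer range

Cancer


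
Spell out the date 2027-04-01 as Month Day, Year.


ISO 2027-04-01 parses as year=2027, month=04, day=01
Month 4 -> April

April 1, 2027


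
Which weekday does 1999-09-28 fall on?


Date: September 28, 1999
Anchor: Jan 1, 1999. With p = 1999 - 1 = 1998: (p + p//4 - p//100 + p//400) mod 7 = (1998 + 499 - 19 + 4) mod 7 = 2482 mod 7 = 4 -> Friday (Mon=0 ... Sun=6)
Days before September (Jan-Aug): 243; offset = 243 + 28 - 1 = 270
Weekday index = (4 + 270) mod 7 = 1

Day of the week: Tuesday


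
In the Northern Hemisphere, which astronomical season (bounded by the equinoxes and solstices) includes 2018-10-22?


Date: October 22
Astronomical Autumn (approx.; exact equinox/solstice day varies by year): September 22 to December 20
October 22 falls within the Autumn window

Autumn


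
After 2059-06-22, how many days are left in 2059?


Day of year: 173 of 365
Remaining = 365 - 173

192 days


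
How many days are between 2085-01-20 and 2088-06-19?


From 2085-01-20 to 2088-06-19
2085-01-20: day of year = 20
2088-06-19: days before June = 31 + 29 + 31 + 30 + 31 = 152 (2088 is a leap year); day of year = 152 + 19 = 171
Rest of 2085: 365 - 20 = 345
Full years 2086 (365), 2087 (365): 730
Total = 345 + 730 + 171 = 1246

1246 days


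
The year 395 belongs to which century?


Century = (year - 1) // 100 + 1
= (395 - 1) // 100 + 1
= 394 // 100 + 1
= 3 + 1

4th century


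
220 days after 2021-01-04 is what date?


Start: 2021-01-04, add 220 days
January 2021 has 31 days: 31 - 4 = 27 days to January 31 -> 193 left
February 2021 has 28 days -> 165 left
March 2021 has 31 days -> 134 left
April 2021 has 30 days -> 104 left
May 2021 has 31 days -> 73 left
June 2021 has 30 days -> 43 left
July 2021 has 31 days -> 12 left
August 2021: 12 <= 31 -> lands on August 12

Result: 2021-08-12


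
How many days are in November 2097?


November 2097

30 days


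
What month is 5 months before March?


March is month 3
3 - 5 = -2; wrap: -2 + 12 = 10

October


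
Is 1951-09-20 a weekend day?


Anchor: Jan 1, 1951. With p = 1951 - 1 = 1950: (p + p//4 - p//100 + p//400) mod 7 = (1950 + 487 - 19 + 4) mod 7 = 2422 mod 7 = 0 -> Monday (Mon=0 ... Sun=6)
Day of year: 263; offset = 262
Weekday index = (0 + 262) mod 7 = 3 -> Thursday
Weekend days: Saturday, Sunday

No


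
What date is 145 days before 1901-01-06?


Start: 1901-01-06, subtract 145 days
Back 6 days from January 6 reaches December 31, 1900 -> 139 left
December 1900 has 31 days -> back to November 30, 1900 -> 108 left
November 1900 has 30 days -> back to October 31, 1900 -> 78 left
October 1900 has 31 days -> back to September 30, 1900 -> 47 left
September 1900 has 30 days -> back to August 31, 1900 -> 17 left
August 1900: 31 - 17 = 14 -> lands on August 14

Result: 1900-08-14


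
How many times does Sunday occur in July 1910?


July 1910 has 31 days
Anchor: Jan 1, 1910. With p = 1910 - 1 = 1909: (p + p//4 - p//100 + p//400) mod 7 = (1909 + 477 - 19 + 4) mod 7 = 2371 mod 7 = 5 -> Saturday (Mon=0 ... Sun=6)
Days before July (Jan-Jun): 181; July 1 index = (5 + 181) mod 7 = 4 -> Friday
First Sunday is July 3
Sundays: 3, 10, 17, 24, 31

5 Sundays


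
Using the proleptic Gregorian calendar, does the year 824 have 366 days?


Gregorian leap year rule: divisible by 4, but not by 100, unless also by 400.
824 is divisible by 4 but not 100 -> leap year

Yes


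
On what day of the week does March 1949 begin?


Target: March 1, 1949
Anchor: Jan 1, 1949. With p = 1949 - 1 = 1948: (p + p//4 - p//100 + p//400) mod 7 = (1948 + 487 - 19 + 4) mod 7 = 2420 mod 7 = 5 -> Saturday (Mon=0 ... Sun=6)
Days before March (Jan-Feb): 59 days
Weekday index = (5 + 59) mod 7 = 1

Tuesday


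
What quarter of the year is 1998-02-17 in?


Month: February (month 2)
Q1: Jan-Mar, Q2: Apr-Jun, Q3: Jul-Sep, Q4: Oct-Dec

Q1


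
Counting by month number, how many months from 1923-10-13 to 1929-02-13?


From October 1923 to February 1929
6 years * 12 = 72 months, minus 8 months = 64

64 months


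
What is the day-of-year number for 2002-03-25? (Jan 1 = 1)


Date: March 25, 2002
Days in months 1 through 2: 59
Plus 25 days in March

Day of year: 84


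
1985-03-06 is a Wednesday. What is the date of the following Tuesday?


Current: Wednesday
Target: Tuesday
Days ahead: 6

Next Tuesday: 1985-03-12


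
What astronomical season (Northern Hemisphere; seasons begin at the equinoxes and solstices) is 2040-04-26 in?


Date: April 26
Astronomical Spring (approx.; exact equinox/solstice day varies by year): March 20 to June 20
April 26 falls within the Spring window

Spring


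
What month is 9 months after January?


January is month 1
1 + 9 = 10

October


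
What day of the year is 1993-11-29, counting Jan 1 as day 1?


Date: November 29, 1993
Days in months 1 through 10: 304
Plus 29 days in November

Day of year: 333


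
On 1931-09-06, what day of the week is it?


Date: September 6, 1931
Anchor: Jan 1, 1931. With p = 1931 - 1 = 1930: (p + p//4 - p//100 + p//400) mod 7 = (1930 + 482 - 19 + 4) mod 7 = 2397 mod 7 = 3 -> Thursday (Mon=0 ... Sun=6)
Days before September (Jan-Aug): 243; offset = 243 + 6 - 1 = 248
Weekday index = (3 + 248) mod 7 = 6

Day of the week: Sunday


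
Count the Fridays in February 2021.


February 2021 has 28 days
Anchor: Jan 1, 2021. With p = 2021 - 1 = 2020: (p + p//4 - p//100 + p//400) mod 7 = (2020 + 505 - 20 + 5) mod 7 = 2510 mod 7 = 4 -> Friday (Mon=0 ... Sun=6)
Days before February (Jan): 31; February 1 index = (4 + 31) mod 7 = 0 -> Monday
First Friday is February 5
Fridays: 5, 12, 19, 26

4 Fridays


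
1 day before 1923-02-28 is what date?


Start: 1923-02-28, subtract 1 day
28 - 1 = 27 stays within February 1923

Result: 1923-02-27


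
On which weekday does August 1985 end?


August 1985 has 31 days
Anchor: Jan 1, 1985. With p = 1985 - 1 = 1984: (p + p//4 - p//100 + p//400) mod 7 = (1984 + 496 - 19 + 4) mod 7 = 2465 mod 7 = 1 -> Tuesday (Mon=0 ... Sun=6)
Days before August (Jan-Jul): 212; August 1 index = (1 + 212) mod 7 = 3 -> Thursday
Last day offset: 31 - 1 = 30 days
Weekday index = (3 + 30) mod 7 = 5

Saturday, August 31


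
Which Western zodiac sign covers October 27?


Date: October 27
Conventional tropical zodiac dates: Scorpio from October 23 onward; Sagittarius starts November 22
October 27 falls within the Scorpio range

Scorpio


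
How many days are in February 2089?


February 2089 (leap year: no)

28 days


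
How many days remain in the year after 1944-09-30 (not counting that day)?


Day of year: 274 of 366
Remaining = 366 - 274

92 days
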